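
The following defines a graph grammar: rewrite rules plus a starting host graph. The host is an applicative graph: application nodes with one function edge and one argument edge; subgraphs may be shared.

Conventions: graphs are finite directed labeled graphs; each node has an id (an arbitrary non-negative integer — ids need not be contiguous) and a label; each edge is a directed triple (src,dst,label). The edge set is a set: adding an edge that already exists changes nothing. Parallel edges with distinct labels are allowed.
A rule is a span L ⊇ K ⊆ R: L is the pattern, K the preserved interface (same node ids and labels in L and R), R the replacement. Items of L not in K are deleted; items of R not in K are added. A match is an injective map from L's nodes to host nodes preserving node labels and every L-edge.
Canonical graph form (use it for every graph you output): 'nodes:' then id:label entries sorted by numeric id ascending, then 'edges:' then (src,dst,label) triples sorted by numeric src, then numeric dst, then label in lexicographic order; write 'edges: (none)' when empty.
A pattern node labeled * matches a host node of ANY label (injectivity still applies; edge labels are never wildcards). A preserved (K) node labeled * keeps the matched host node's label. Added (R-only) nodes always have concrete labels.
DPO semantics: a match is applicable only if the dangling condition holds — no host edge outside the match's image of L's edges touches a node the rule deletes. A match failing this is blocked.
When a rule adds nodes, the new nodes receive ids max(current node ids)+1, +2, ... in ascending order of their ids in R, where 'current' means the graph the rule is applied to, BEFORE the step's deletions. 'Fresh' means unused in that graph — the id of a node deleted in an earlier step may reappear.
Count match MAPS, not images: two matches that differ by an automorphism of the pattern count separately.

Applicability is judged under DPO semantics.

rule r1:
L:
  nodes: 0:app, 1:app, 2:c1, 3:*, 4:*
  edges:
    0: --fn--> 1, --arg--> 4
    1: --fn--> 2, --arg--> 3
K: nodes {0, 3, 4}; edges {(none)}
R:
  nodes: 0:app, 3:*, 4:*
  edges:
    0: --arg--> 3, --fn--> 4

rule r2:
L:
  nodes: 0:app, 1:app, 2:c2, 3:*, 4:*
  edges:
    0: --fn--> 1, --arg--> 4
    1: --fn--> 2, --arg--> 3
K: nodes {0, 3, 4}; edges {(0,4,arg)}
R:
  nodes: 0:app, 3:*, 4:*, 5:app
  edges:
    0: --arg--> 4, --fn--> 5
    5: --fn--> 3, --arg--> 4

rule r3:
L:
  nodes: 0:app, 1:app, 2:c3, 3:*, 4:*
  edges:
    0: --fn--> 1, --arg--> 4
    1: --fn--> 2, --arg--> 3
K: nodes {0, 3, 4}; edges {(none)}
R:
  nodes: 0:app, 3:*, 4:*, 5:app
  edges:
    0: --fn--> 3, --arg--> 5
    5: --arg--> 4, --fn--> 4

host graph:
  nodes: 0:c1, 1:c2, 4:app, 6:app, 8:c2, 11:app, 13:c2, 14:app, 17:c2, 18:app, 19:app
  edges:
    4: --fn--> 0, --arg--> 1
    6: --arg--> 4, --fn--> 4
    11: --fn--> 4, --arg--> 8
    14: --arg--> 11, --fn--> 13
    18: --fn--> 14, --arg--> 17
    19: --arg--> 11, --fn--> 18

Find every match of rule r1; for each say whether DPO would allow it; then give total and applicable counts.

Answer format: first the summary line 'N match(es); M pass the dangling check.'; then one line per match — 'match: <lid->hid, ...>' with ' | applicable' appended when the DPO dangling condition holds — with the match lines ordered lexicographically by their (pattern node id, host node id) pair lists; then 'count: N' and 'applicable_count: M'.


1 match(es); 0 pass the dangling check.
match: 0->11, 1->4, 2->0, 3->1, 4->8
count: 1
applicable_count: 0


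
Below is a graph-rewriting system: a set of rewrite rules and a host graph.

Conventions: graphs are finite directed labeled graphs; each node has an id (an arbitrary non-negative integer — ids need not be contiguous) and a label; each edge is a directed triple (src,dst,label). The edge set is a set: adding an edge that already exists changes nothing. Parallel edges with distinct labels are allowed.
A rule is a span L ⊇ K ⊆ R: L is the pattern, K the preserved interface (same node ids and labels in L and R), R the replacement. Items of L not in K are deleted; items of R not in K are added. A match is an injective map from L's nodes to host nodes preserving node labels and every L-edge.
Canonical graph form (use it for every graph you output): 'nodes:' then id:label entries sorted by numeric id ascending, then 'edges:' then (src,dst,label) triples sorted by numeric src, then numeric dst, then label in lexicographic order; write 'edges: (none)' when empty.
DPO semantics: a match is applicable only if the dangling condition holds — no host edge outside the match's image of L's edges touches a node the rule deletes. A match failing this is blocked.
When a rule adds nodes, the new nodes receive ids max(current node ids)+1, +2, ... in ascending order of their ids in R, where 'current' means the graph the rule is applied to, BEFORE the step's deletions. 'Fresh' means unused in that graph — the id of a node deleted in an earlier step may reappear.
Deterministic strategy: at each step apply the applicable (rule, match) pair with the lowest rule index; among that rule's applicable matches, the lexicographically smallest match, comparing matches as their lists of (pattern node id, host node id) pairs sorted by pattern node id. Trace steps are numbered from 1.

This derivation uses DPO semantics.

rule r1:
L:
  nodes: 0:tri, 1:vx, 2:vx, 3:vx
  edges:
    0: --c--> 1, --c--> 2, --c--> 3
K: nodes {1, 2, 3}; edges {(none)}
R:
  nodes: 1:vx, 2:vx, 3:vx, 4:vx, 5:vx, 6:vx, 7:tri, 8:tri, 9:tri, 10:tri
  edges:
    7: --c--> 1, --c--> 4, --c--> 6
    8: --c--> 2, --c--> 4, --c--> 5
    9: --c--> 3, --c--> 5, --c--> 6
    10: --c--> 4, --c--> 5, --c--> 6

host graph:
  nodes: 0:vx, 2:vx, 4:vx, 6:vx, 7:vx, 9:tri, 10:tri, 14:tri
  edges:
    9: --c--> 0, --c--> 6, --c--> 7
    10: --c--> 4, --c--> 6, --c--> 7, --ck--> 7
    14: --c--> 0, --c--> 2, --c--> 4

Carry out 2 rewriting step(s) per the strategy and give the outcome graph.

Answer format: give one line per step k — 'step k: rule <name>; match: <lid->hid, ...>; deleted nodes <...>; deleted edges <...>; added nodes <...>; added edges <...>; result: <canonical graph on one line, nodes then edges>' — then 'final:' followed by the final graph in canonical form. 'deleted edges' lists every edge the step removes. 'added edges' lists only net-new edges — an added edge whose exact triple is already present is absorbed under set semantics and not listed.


step 1: rule r1; match: 0->9, 1->0, 2->6, 3->7; deleted nodes 9; deleted edges (9,0,c); (9,6,c); (9,7,c); added nodes 15, 16, 17, 18, 19, 20, 21; added edges (18,0,c); (18,15,c); (18,17,c); (19,6,c); (19,15,c); (19,16,c); (20,7,c); (20,16,c); (20,17,c); (21,15,c); (21,16,c); (21,17,c); result: nodes: 0:vx, 2:vx, 4:vx, 6:vx, 7:vx, 10:tri, 14:tri, 15:vx, 16:vx, 17:vx, 18:tri, 19:tri, 20:tri, 21:tri edges: (10,4,c); (10,6,c); (10,7,c); (10,7,ck); (14,0,c); (14,2,c); (14,4,c); (18,0,c); (18,15,c); (18,17,c); (19,6,c); (19,15,c); (19,16,c); (20,7,c); (20,16,c); (20,17,c); (21,15,c); (21,16,c); (21,17,c)
step 2: rule r1; match: 0->14, 1->0, 2->2, 3->4; deleted nodes 14; deleted edges (14,0,c); (14,2,c); (14,4,c); added nodes 22, 23, 24, 25, 26, 27, 28; added edges (25,0,c); (25,22,c); (25,24,c); (26,2,c); (26,22,c); (26,23,c); (27,4,c); (27,23,c); (27,24,c); (28,22,c); (28,23,c); (28,24,c); result: nodes: 0:vx, 2:vx, 4:vx, 6:vx, 7:vx, 10:tri, 15:vx, 16:vx, 17:vx, 18:tri, 19:tri, 20:tri, 21:tri, 22:vx, 23:vx, 24:vx, 25:tri, 26:tri, 27:tri, 28:tri edges: (10,4,c); (10,6,c); (10,7,c); (10,7,ck); (18,0,c); (18,15,c); (18,17,c); (19,6,c); (19,15,c); (19,16,c); (20,7,c); (20,16,c); (20,17,c); (21,15,c); (21,16,c); (21,17,c); (25,0,c); (25,22,c); (25,24,c); (26,2,c); (26,22,c); (26,23,c); (27,4,c); (27,23,c); (27,24,c); (28,22,c); (28,23,c); (28,24,c)
final:
nodes: 0:vx, 2:vx, 4:vx, 6:vx, 7:vx, 10:tri, 15:vx, 16:vx, 17:vx, 18:tri, 19:tri, 20:tri, 21:tri, 22:vx, 23:vx, 24:vx, 25:tri, 26:tri, 27:tri, 28:tri
edges: (10,4,c); (10,6,c); (10,7,c); (10,7,ck); (18,0,c); (18,15,c); (18,17,c); (19,6,c); (19,15,c); (19,16,c); (20,7,c); (20,16,c); (20,17,c); (21,15,c); (21,16,c); (21,17,c); (25,0,c); (25,22,c); (25,24,c); (26,2,c); (26,22,c); (26,23,c); (27,4,c); (27,23,c); (27,24,c); (28,22,c); (28,23,c); (28,24,c)


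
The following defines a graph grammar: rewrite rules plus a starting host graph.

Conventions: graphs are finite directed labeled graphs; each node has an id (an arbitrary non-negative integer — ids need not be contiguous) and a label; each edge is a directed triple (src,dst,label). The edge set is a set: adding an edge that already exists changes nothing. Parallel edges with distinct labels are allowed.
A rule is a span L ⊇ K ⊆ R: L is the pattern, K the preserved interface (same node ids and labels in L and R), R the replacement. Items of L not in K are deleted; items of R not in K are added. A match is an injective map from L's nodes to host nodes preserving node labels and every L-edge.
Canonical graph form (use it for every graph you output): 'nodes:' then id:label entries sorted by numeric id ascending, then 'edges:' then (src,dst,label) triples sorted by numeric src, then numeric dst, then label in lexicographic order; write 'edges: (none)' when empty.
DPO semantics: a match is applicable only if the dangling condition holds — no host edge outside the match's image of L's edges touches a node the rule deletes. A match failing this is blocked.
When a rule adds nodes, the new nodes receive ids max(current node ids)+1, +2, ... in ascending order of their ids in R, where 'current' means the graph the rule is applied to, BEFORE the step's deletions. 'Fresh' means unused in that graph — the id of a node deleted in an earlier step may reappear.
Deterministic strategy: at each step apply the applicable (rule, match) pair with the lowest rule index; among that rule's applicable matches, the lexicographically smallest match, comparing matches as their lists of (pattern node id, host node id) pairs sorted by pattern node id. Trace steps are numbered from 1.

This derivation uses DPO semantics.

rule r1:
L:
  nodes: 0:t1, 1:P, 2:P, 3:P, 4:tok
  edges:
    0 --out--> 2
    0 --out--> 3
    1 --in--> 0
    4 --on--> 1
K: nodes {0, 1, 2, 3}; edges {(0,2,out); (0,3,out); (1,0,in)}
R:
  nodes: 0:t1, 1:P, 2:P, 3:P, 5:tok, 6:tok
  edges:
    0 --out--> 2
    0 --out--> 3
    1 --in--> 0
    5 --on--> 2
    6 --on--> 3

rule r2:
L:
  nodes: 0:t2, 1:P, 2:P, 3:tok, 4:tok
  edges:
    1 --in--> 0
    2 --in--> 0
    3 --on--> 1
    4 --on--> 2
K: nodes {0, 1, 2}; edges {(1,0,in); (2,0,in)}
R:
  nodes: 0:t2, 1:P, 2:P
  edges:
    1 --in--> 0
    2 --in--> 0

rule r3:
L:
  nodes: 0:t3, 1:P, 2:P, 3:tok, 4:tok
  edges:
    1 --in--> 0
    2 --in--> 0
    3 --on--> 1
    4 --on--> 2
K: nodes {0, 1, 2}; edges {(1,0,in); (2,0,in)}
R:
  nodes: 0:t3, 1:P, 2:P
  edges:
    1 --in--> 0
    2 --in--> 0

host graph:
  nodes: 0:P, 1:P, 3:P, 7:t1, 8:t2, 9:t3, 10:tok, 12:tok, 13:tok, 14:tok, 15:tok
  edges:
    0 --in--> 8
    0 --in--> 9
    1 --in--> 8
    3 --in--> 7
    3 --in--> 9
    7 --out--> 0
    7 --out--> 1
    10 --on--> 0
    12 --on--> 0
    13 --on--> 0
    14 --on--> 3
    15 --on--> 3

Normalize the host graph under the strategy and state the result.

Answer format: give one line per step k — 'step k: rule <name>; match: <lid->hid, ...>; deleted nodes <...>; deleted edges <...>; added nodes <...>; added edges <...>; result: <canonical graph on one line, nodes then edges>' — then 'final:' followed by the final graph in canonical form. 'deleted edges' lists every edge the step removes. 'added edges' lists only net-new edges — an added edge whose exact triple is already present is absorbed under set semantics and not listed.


step 1: rule r1; match: 0->7, 1->3, 2->0, 3->1, 4->14; deleted nodes 14; deleted edges (14,3,on); added nodes 16, 17; added edges (16,0,on); (17,1,on); result: nodes: 0:P, 1:P, 3:P, 7:t1, 8:t2, 9:t3, 10:tok, 12:tok, 13:tok, 15:tok, 16:tok, 17:tok edges: (0,8,in); (0,9,in); (1,8,in); (3,7,in); (3,9,in); (7,0,out); (7,1,out); (10,0,on); (12,0,on); (13,0,on); (15,3,on); (16,0,on); (17,1,on)
step 2: rule r1; match: 0->7, 1->3, 2->0, 3->1, 4->15; deleted nodes 15; deleted edges (15,3,on); added nodes 18, 19; added edges (18,0,on); (19,1,on); result: nodes: 0:P, 1:P, 3:P, 7:t1, 8:t2, 9:t3, 10:tok, 12:tok, 13:tok, 16:tok, 17:tok, 18:tok, 19:tok edges: (0,8,in); (0,9,in); (1,8,in); (3,7,in); (3,9,in); (7,0,out); (7,1,out); (10,0,on); (12,0,on); (13,0,on); (16,0,on); (17,1,on); (18,0,on); (19,1,on)
step 3: rule r2; match: 0->8, 1->0, 2->1, 3->10, 4->17; deleted nodes 10, 17; deleted edges (10,0,on); (17,1,on); added nodes (none); added edges (none); result: nodes: 0:P, 1:P, 3:P, 7:t1, 8:t2, 9:t3, 12:tok, 13:tok, 16:tok, 18:tok, 19:tok edges: (0,8,in); (0,9,in); (1,8,in); (3,7,in); (3,9,in); (7,0,out); (7,1,out); (12,0,on); (13,0,on); (16,0,on); (18,0,on); (19,1,on)
step 4: rule r2; match: 0->8, 1->0, 2->1, 3->12, 4->19; deleted nodes 12, 19; deleted edges (12,0,on); (19,1,on); added nodes (none); added edges (none); result: nodes: 0:P, 1:P, 3:P, 7:t1, 8:t2, 9:t3, 13:tok, 16:tok, 18:tok edges: (0,8,in); (0,9,in); (1,8,in); (3,7,in); (3,9,in); (7,0,out); (7,1,out); (13,0,on); (16,0,on); (18,0,on)
final:
nodes: 0:P, 1:P, 3:P, 7:t1, 8:t2, 9:t3, 13:tok, 16:tok, 18:tok
edges: (0,8,in); (0,9,in); (1,8,in); (3,7,in); (3,9,in); (7,0,out); (7,1,out); (13,0,on); (16,0,on); (18,0,on)


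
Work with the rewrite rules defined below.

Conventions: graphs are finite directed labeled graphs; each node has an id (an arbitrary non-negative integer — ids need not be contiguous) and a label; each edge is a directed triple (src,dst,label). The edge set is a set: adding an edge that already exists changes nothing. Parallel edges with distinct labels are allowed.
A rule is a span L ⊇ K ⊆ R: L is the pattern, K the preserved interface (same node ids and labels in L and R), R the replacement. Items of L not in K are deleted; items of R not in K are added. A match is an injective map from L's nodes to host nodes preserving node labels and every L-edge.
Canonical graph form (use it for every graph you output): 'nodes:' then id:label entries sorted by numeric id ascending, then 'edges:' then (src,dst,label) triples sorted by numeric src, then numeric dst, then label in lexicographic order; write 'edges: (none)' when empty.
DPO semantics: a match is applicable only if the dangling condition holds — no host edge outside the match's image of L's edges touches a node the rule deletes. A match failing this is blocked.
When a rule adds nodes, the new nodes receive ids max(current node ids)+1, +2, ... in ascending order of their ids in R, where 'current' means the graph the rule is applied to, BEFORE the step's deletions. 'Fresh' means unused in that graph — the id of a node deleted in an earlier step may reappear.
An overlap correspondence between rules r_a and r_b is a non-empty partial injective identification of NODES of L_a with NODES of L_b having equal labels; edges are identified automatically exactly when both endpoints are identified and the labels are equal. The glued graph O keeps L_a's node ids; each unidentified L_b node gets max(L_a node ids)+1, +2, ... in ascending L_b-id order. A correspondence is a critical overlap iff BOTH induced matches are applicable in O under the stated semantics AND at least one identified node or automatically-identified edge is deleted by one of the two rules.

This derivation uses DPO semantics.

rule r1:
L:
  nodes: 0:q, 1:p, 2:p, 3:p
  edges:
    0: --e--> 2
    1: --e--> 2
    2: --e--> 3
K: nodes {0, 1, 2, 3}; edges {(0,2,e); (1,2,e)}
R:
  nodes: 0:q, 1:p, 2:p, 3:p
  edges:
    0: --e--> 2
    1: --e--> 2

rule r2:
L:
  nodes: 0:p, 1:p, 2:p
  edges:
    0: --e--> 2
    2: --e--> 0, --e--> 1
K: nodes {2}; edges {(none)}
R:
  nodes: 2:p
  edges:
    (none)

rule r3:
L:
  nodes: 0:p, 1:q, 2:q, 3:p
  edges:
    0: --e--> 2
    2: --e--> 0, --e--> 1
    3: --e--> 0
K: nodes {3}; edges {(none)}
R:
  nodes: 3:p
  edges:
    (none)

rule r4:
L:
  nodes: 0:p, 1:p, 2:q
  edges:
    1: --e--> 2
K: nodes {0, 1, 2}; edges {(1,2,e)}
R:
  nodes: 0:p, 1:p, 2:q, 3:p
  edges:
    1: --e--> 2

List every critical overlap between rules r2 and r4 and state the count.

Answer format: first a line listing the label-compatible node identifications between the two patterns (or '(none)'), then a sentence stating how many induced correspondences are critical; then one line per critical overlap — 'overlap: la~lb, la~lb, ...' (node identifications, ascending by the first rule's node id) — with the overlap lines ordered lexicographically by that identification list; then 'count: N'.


label-compatible node identifications between L(r2) and L(r4): 0~0, 0~1, 1~0, 1~1, 2~0, 2~1
4 of the induced correspondences are critical overlaps of r2 and r4.
overlap: 0~0
overlap: 0~0, 2~1
overlap: 1~0
overlap: 1~0, 2~1
count: 4


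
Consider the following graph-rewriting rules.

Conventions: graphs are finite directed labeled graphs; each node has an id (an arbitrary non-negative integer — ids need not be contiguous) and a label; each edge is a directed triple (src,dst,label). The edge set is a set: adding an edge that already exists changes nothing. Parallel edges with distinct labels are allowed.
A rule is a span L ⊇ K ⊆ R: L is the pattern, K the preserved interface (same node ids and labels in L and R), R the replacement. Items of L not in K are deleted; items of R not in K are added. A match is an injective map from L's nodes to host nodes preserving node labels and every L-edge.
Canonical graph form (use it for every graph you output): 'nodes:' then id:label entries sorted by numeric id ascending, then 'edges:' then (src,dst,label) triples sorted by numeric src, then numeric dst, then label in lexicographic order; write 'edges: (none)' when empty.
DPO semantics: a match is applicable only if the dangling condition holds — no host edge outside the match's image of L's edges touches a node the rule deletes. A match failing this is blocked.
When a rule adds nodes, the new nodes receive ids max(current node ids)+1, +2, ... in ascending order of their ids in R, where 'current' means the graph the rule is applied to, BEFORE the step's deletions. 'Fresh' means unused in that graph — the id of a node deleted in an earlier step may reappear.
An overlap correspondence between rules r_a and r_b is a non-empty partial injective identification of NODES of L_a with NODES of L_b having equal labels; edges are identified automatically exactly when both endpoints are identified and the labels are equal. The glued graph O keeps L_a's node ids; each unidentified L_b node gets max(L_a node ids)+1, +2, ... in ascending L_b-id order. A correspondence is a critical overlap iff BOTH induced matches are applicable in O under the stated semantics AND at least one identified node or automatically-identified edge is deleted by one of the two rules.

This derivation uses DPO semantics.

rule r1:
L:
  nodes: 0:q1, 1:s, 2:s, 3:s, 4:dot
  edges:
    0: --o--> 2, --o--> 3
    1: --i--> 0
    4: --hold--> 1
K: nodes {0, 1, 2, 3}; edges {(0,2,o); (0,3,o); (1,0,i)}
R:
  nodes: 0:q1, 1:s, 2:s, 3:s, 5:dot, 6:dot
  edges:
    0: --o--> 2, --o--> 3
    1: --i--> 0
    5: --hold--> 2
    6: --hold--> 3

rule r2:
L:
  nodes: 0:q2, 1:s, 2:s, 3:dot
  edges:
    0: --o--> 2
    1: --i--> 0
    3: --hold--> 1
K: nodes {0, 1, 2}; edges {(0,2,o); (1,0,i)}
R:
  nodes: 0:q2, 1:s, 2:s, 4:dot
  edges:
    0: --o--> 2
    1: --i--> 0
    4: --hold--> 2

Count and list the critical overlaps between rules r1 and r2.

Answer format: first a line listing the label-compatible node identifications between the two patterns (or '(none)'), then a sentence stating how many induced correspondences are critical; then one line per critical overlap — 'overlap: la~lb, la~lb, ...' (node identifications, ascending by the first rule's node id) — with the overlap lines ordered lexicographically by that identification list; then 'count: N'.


label-compatible node identifications between L(r1) and L(r2): 1~1, 1~2, 2~1, 2~2, 3~1, 3~2, 4~3
3 of the induced correspondences are critical overlaps of r1 and r2.
overlap: 1~1, 2~2, 4~3
overlap: 1~1, 3~2, 4~3
overlap: 1~1, 4~3
count: 3


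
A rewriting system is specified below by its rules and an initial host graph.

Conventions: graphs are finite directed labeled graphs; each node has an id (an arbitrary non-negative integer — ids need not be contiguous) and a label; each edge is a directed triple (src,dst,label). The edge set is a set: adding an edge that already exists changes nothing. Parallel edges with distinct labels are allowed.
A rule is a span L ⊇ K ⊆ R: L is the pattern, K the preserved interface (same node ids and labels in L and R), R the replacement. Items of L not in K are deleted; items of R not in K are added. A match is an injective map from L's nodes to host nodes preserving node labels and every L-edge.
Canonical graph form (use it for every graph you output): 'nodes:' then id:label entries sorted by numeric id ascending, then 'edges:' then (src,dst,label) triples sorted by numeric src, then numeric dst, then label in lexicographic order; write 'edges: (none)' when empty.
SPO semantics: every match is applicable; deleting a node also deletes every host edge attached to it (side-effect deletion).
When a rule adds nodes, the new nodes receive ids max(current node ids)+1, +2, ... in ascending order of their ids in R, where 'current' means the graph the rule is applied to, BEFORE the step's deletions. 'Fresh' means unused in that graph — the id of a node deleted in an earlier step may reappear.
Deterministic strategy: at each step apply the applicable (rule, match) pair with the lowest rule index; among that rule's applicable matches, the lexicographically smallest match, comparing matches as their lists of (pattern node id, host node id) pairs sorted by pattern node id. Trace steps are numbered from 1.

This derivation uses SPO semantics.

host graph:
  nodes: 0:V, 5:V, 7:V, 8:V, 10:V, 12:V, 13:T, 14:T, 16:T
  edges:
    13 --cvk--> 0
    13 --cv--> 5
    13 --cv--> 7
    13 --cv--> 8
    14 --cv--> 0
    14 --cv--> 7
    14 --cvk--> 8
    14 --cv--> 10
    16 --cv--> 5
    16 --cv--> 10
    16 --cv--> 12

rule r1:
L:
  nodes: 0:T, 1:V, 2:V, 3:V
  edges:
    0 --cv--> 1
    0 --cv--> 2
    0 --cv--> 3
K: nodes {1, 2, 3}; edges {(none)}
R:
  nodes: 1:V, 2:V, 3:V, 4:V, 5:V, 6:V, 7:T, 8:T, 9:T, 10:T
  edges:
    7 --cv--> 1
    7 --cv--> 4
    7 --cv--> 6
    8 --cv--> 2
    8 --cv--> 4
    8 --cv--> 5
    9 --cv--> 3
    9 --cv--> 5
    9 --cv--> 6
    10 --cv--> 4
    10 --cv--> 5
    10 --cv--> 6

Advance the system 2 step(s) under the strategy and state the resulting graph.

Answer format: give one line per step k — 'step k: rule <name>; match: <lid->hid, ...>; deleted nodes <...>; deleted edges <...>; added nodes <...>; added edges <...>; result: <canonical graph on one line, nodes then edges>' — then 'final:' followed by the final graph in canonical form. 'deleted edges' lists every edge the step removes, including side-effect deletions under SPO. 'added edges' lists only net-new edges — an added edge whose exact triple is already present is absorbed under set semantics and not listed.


step 1: rule r1; match: 0->13, 1->5, 2->7, 3->8; deleted nodes 13; deleted edges (13,0,cvk); (13,5,cv); (13,7,cv); (13,8,cv); added nodes 17, 18, 19, 20, 21, 22, 23; added edges (20,5,cv); (20,17,cv); (20,19,cv); (21,7,cv); (21,17,cv); (21,18,cv); (22,8,cv); (22,18,cv); (22,19,cv); (23,17,cv); (23,18,cv); (23,19,cv); result: nodes: 0:V, 5:V, 7:V, 8:V, 10:V, 12:V, 14:T, 16:T, 17:V, 18:V, 19:V, 20:T, 21:T, 22:T, 23:T edges: (14,0,cv); (14,7,cv); (14,8,cvk); (14,10,cv); (16,5,cv); (16,10,cv); (16,12,cv); (20,5,cv); (20,17,cv); (20,19,cv); (21,7,cv); (21,17,cv); (21,18,cv); (22,8,cv); (22,18,cv); (22,19,cv); (23,17,cv); (23,18,cv); (23,19,cv)
step 2: rule r1; match: 0->14, 1->0, 2->7, 3->10; deleted nodes 14; deleted edges (14,0,cv); (14,7,cv); (14,8,cvk); (14,10,cv); added nodes 24, 25, 26, 27, 28, 29, 30; added edges (27,0,cv); (27,24,cv); (27,26,cv); (28,7,cv); (28,24,cv); (28,25,cv); (29,10,cv); (29,25,cv); (29,26,cv); (30,24,cv); (30,25,cv); (30,26,cv); result: nodes: 0:V, 5:V, 7:V, 8:V, 10:V, 12:V, 16:T, 17:V, 18:V, 19:V, 20:T, 21:T, 22:T, 23:T, 24:V, 25:V, 26:V, 27:T, 28:T, 29:T, 30:T edges: (16,5,cv); (16,10,cv); (16,12,cv); (20,5,cv); (20,17,cv); (20,19,cv); (21,7,cv); (21,17,cv); (21,18,cv); (22,8,cv); (22,18,cv); (22,19,cv); (23,17,cv); (23,18,cv); (23,19,cv); (27,0,cv); (27,24,cv); (27,26,cv); (28,7,cv); (28,24,cv); (28,25,cv); (29,10,cv); (29,25,cv); (29,26,cv); (30,24,cv); (30,25,cv); (30,26,cv)
final:
nodes: 0:V, 5:V, 7:V, 8:V, 10:V, 12:V, 16:T, 17:V, 18:V, 19:V, 20:T, 21:T, 22:T, 23:T, 24:V, 25:V, 26:V, 27:T, 28:T, 29:T, 30:T
edges: (16,5,cv); (16,10,cv); (16,12,cv); (20,5,cv); (20,17,cv); (20,19,cv); (21,7,cv); (21,17,cv); (21,18,cv); (22,8,cv); (22,18,cv); (22,19,cv); (23,17,cv); (23,18,cv); (23,19,cv); (27,0,cv); (27,24,cv); (27,26,cv); (28,7,cv); (28,24,cv); (28,25,cv); (29,10,cv); (29,25,cv); (29,26,cv); (30,24,cv); (30,25,cv); (30,26,cv)


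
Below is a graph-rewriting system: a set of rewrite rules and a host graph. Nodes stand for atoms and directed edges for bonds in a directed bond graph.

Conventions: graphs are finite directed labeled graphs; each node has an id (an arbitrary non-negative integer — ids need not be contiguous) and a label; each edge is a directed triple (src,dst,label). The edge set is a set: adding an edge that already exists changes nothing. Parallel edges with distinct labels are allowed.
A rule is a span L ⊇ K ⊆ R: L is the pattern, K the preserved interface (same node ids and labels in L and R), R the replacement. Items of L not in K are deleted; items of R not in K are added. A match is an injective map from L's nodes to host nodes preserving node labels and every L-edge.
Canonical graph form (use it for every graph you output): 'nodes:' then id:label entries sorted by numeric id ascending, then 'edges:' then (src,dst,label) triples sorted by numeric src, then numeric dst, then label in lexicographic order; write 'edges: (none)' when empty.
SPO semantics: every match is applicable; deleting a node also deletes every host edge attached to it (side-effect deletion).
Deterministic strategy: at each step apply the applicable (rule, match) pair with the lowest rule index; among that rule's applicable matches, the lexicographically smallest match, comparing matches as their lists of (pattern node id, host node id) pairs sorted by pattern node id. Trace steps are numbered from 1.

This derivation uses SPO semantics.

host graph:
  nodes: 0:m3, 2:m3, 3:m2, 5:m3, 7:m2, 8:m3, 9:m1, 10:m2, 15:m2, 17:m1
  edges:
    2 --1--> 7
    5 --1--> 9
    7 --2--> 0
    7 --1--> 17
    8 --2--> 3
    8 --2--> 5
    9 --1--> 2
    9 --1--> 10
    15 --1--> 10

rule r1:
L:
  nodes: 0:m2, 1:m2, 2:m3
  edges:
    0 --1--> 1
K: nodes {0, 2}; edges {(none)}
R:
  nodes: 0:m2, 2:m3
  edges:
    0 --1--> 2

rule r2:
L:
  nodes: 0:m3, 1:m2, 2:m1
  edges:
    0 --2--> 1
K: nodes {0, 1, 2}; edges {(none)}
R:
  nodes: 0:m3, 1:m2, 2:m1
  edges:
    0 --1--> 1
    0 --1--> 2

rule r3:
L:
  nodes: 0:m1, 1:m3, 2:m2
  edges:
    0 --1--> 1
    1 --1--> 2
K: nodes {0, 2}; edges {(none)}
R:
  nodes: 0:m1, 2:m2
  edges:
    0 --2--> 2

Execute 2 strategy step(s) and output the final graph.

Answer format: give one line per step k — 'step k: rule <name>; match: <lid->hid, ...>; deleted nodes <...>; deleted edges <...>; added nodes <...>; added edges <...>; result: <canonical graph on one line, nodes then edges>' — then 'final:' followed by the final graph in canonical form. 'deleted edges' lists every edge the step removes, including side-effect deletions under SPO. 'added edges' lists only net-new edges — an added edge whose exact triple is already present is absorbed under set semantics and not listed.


step 1: rule r1; match: 0->15, 1->10, 2->0; deleted nodes 10; deleted edges (9,10,1); (15,10,1); added nodes (none); added edges (15,0,1); result: nodes: 0:m3, 2:m3, 3:m2, 5:m3, 7:m2, 8:m3, 9:m1, 15:m2, 17:m1 edges: (2,7,1); (5,9,1); (7,0,2); (7,17,1); (8,3,2); (8,5,2); (9,2,1); (15,0,1)
step 2: rule r2; match: 0->8, 1->3, 2->9; deleted nodes (none); deleted edges (8,3,2); added nodes (none); added edges (8,3,1); (8,9,1); result: nodes: 0:m3, 2:m3, 3:m2, 5:m3, 7:m2, 8:m3, 9:m1, 15:m2, 17:m1 edges: (2,7,1); (5,9,1); (7,0,2); (7,17,1); (8,3,1); (8,5,2); (8,9,1); (9,2,1); (15,0,1)
final:
nodes: 0:m3, 2:m3, 3:m2, 5:m3, 7:m2, 8:m3, 9:m1, 15:m2, 17:m1
edges: (2,7,1); (5,9,1); (7,0,2); (7,17,1); (8,3,1); (8,5,2); (8,9,1); (9,2,1); (15,0,1)


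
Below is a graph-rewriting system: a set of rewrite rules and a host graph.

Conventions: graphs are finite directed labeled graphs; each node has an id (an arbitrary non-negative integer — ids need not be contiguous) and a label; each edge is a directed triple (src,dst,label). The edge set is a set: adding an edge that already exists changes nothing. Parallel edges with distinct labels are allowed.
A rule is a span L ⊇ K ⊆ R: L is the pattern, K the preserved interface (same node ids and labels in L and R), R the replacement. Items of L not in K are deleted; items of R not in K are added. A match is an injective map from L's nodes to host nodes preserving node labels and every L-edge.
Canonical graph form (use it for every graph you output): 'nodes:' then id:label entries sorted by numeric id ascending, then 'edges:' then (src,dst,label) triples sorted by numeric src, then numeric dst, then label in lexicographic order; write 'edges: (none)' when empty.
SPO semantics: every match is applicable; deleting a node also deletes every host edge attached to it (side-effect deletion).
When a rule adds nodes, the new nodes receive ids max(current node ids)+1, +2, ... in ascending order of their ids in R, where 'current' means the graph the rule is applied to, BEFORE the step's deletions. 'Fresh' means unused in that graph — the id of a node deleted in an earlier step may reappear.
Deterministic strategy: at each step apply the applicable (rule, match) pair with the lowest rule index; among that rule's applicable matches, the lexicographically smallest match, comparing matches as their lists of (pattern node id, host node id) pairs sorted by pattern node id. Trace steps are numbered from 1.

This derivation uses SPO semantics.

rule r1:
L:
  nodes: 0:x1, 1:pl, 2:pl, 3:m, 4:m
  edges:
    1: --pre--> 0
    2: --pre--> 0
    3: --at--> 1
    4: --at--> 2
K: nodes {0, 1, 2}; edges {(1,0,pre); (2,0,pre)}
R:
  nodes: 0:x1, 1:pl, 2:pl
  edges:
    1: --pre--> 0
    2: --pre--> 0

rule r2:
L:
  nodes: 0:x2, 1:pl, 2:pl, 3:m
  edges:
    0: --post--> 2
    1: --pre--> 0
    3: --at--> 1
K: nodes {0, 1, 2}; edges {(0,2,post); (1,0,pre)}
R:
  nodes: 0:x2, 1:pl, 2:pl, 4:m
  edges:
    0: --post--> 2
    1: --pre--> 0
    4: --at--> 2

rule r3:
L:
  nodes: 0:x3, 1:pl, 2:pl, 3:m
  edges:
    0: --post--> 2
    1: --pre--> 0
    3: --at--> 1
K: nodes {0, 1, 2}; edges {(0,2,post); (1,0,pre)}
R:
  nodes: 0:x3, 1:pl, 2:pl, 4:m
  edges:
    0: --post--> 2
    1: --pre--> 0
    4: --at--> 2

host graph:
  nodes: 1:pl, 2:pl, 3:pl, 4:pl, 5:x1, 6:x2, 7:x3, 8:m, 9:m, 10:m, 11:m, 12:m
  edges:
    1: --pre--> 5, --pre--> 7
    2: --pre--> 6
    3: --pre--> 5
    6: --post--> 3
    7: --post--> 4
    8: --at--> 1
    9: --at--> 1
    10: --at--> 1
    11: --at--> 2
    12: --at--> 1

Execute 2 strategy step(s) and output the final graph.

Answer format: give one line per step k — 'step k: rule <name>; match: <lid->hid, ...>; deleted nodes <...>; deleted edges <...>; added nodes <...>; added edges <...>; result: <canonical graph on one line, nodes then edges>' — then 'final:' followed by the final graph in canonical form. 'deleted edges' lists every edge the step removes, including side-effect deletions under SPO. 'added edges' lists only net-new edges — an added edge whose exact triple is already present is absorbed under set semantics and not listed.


step 1: rule r2; match: 0->6, 1->2, 2->3, 3->11; deleted nodes 11; deleted edges (11,2,at); added nodes 13; added edges (13,3,at); result: nodes: 1:pl, 2:pl, 3:pl, 4:pl, 5:x1, 6:x2, 7:x3, 8:m, 9:m, 10:m, 12:m, 13:m edges: (1,5,pre); (1,7,pre); (2,6,pre); (3,5,pre); (6,3,post); (7,4,post); (8,1,at); (9,1,at); (10,1,at); (12,1,at); (13,3,at)
step 2: rule r1; match: 0->5, 1->1, 2->3, 3->8, 4->13; deleted nodes 8, 13; deleted edges (8,1,at); (13,3,at); added nodes (none); added edges (none); result: nodes: 1:pl, 2:pl, 3:pl, 4:pl, 5:x1, 6:x2, 7:x3, 9:m, 10:m, 12:m edges: (1,5,pre); (1,7,pre); (2,6,pre); (3,5,pre); (6,3,post); (7,4,post); (9,1,at); (10,1,at); (12,1,at)
final:
nodes: 1:pl, 2:pl, 3:pl, 4:pl, 5:x1, 6:x2, 7:x3, 9:m, 10:m, 12:m
edges: (1,5,pre); (1,7,pre); (2,6,pre); (3,5,pre); (6,3,post); (7,4,post); (9,1,at); (10,1,at); (12,1,at)


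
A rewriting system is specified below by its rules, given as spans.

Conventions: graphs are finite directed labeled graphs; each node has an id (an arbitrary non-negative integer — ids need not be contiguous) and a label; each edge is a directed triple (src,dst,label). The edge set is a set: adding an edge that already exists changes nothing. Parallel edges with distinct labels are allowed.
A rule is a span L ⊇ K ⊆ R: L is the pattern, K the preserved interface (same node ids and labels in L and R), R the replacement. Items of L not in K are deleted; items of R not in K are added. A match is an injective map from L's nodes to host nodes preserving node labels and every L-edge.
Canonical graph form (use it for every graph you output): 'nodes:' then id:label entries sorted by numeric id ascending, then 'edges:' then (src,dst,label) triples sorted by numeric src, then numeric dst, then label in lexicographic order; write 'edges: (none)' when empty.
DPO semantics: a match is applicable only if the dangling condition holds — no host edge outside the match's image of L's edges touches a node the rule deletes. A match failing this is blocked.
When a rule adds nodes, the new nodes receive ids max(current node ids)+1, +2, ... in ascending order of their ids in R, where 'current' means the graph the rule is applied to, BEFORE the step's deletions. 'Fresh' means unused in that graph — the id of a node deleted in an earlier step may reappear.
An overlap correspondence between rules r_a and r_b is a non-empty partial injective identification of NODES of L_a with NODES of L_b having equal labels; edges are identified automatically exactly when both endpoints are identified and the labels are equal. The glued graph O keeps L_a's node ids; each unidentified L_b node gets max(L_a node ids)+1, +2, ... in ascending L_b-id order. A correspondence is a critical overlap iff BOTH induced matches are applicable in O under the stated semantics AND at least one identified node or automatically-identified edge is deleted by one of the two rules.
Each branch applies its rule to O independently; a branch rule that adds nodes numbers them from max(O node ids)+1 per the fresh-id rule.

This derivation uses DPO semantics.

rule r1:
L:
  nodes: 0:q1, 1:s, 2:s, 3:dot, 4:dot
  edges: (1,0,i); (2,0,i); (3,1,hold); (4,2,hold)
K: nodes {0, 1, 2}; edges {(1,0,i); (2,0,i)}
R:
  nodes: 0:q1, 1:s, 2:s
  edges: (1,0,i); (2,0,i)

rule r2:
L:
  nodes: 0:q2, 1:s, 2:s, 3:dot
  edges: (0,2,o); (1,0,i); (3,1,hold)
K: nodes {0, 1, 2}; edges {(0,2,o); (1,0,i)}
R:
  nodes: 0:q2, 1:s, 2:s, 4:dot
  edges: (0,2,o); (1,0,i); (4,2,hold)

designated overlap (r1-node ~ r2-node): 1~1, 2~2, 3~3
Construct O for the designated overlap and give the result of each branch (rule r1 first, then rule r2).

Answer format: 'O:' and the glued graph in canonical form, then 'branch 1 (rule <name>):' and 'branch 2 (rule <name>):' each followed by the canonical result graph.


O:
nodes: 0:q1, 1:s, 2:s, 3:dot, 4:dot, 5:q2
edges: (1,0,i); (1,5,i); (2,0,i); (3,1,hold); (4,2,hold); (5,2,o)
branch 1 (rule r1):
nodes: 0:q1, 1:s, 2:s, 5:q2
edges: (1,0,i); (1,5,i); (2,0,i); (5,2,o)
branch 2 (rule r2):
nodes: 0:q1, 1:s, 2:s, 4:dot, 5:q2, 6:dot
edges: (1,0,i); (1,5,i); (2,0,i); (4,2,hold); (5,2,o); (6,2,hold)


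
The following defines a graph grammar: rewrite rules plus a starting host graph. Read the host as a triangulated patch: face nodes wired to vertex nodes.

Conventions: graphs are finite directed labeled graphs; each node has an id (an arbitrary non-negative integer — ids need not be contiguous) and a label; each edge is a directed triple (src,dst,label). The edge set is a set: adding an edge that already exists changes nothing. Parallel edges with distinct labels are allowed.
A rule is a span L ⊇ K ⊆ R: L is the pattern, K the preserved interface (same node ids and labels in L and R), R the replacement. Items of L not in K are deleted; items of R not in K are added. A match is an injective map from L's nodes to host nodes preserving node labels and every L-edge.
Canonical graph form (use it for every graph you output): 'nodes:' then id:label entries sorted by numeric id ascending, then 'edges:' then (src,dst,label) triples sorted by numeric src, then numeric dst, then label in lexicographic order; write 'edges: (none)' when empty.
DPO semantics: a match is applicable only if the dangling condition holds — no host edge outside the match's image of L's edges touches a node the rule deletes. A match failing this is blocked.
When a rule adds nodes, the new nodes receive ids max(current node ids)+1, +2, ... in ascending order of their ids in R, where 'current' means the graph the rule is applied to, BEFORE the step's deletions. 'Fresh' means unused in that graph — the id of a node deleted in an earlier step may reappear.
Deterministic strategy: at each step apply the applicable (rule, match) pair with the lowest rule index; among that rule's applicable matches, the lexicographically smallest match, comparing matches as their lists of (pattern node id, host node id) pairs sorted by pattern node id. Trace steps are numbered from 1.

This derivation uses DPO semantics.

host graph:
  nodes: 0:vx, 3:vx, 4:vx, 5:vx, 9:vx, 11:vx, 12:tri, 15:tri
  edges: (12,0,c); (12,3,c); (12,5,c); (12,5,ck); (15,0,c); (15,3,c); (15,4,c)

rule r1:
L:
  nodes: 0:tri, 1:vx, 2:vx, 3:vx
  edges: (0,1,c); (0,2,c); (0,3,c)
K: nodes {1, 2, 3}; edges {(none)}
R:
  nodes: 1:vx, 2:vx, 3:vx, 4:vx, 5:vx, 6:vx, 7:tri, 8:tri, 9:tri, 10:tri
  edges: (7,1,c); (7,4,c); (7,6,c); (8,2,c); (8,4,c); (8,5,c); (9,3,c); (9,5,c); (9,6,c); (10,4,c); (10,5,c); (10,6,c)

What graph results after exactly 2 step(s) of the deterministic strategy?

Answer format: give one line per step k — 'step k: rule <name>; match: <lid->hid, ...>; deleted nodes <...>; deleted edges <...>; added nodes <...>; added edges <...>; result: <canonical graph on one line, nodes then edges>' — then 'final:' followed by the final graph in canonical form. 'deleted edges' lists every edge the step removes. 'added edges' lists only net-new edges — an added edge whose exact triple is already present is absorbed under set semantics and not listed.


step 1: rule r1; match: 0->15, 1->0, 2->3, 3->4; deleted nodes 15; deleted edges (15,0,c); (15,3,c); (15,4,c); added nodes 16, 17, 18, 19, 20, 21, 22; added edges (19,0,c); (19,16,c); (19,18,c); (20,3,c); (20,16,c); (20,17,c); (21,4,c); (21,17,c); (21,18,c); (22,16,c); (22,17,c); (22,18,c); result: nodes: 0:vx, 3:vx, 4:vx, 5:vx, 9:vx, 11:vx, 12:tri, 16:vx, 17:vx, 18:vx, 19:tri, 20:tri, 21:tri, 22:tri edges: (12,0,c); (12,3,c); (12,5,c); (12,5,ck); (19,0,c); (19,16,c); (19,18,c); (20,3,c); (20,16,c); (20,17,c); (21,4,c); (21,17,c); (21,18,c); (22,16,c); (22,17,c); (22,18,c)
step 2: rule r1; match: 0->19, 1->0, 2->16, 3->18; deleted nodes 19; deleted edges (19,0,c); (19,16,c); (19,18,c); added nodes 23, 24, 25, 26, 27, 28, 29; added edges (26,0,c); (26,23,c); (26,25,c); (27,16,c); (27,23,c); (27,24,c); (28,18,c); (28,24,c); (28,25,c); (29,23,c); (29,24,c); (29,25,c); result: nodes: 0:vx, 3:vx, 4:vx, 5:vx, 9:vx, 11:vx, 12:tri, 16:vx, 17:vx, 18:vx, 20:tri, 21:tri, 22:tri, 23:vx, 24:vx, 25:vx, 26:tri, 27:tri, 28:tri, 29:tri edges: (12,0,c); (12,3,c); (12,5,c); (12,5,ck); (20,3,c); (20,16,c); (20,17,c); (21,4,c); (21,17,c); (21,18,c); (22,16,c); (22,17,c); (22,18,c); (26,0,c); (26,23,c); (26,25,c); (27,16,c); (27,23,c); (27,24,c); (28,18,c); (28,24,c); (28,25,c); (29,23,c); (29,24,c); (29,25,c)
final:
nodes: 0:vx, 3:vx, 4:vx, 5:vx, 9:vx, 11:vx, 12:tri, 16:vx, 17:vx, 18:vx, 20:tri, 21:tri, 22:tri, 23:vx, 24:vx, 25:vx, 26:tri, 27:tri, 28:tri, 29:tri
edges: (12,0,c); (12,3,c); (12,5,c); (12,5,ck); (20,3,c); (20,16,c); (20,17,c); (21,4,c); (21,17,c); (21,18,c); (22,16,c); (22,17,c); (22,18,c); (26,0,c); (26,23,c); (26,25,c); (27,16,c); (27,23,c); (27,24,c); (28,18,c); (28,24,c); (28,25,c); (29,23,c); (29,24,c); (29,25,c)
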